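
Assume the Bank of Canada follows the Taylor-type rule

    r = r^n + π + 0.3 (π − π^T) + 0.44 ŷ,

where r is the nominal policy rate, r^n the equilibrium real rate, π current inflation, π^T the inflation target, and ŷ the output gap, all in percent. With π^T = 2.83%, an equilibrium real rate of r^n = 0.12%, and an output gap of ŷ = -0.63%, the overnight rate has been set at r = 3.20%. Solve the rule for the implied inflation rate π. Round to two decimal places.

3.24%

Collecting π: r = r^n + (1 + 0.3) π − 0.3 π^T + 0.44 ŷ
1.3 π = 3.20 − 0.12 + 0.3 × 2.83 − 0.44 × (-0.63) = 4.2062
π = 4.2062 / 1.3 = 3.24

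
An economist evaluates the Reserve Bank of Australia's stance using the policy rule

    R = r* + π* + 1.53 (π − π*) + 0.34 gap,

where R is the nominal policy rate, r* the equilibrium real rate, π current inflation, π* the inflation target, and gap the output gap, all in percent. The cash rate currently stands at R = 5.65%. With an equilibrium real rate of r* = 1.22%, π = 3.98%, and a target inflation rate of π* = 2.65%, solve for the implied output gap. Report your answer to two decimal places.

-0.75%

0.34 gap = 5.65 − 1.22 − 2.65 − 1.53 × (3.98 − 2.65) = -0.2549
gap = -0.2549 / 0.34 = -0.75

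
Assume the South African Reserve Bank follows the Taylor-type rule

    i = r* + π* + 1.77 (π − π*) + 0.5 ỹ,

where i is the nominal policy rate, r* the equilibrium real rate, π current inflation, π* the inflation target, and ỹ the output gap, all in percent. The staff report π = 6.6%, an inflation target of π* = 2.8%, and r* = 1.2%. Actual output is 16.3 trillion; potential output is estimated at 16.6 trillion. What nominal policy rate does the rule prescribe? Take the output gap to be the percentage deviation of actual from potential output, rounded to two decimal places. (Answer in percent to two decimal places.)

Output gap = 100 × (16.3 − 16.6) / 16.6 = -1.81%.
i = 1.20 + 2.80 + 1.77 × (6.60 − 2.80) + 0.5 × (-1.81)
   = 1.20 + 2.8 + 6.726 − 0.905 = 9.82

9.82%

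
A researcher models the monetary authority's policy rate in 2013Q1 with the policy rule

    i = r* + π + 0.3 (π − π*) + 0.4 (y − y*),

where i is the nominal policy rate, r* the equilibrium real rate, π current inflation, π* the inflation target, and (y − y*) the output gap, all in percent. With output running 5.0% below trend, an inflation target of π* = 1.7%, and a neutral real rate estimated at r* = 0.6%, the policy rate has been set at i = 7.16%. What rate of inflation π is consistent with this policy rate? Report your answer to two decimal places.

6.98%

Output 5.0% below potential → (y − y*) = -5.0.
Collecting π: i = r* + (1 + 0.3) π − 0.3 π* + 0.4 (y − y*)
1.3 π = 7.16 − 0.6 + 0.3 × 1.7 − 0.4 × (-5.0) = 9.07
π = 9.07 / 1.3 = 6.98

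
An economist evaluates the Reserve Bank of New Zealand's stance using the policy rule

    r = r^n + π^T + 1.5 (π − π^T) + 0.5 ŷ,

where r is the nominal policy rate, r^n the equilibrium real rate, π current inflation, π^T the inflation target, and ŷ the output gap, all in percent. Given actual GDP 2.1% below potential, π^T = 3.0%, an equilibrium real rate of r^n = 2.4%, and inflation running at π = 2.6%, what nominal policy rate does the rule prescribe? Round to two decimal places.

3.75%

Output 2.1% below potential → ŷ = -2.1.
r = 2.4 + 3.0 + 1.5 × (2.6 − 3.0) + 0.5 × (-2.1)
   = 2.4 + 3 − 0.6 − 1.05 = 3.75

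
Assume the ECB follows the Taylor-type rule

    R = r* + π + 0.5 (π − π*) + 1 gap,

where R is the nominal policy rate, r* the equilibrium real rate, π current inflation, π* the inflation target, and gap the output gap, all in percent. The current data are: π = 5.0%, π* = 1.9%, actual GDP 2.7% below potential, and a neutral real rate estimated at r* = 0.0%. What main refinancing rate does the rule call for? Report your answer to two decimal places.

Output 2.7% below potential → gap = -2.7.
R = 0.0 + 5.0 + 0.5 × (5.0 − 1.9) + 1 × (-2.7)
   = 0.0 + 5 + 1.55 − 2.7 = 3.85

3.85%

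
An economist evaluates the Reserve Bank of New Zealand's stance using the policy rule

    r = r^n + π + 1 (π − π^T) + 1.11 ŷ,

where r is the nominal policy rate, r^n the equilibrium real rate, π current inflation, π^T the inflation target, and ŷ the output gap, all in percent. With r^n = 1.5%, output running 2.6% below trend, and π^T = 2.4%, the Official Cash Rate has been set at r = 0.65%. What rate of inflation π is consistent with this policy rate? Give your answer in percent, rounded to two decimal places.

Output 2.6% below potential → ŷ = -2.6.
Collecting π: r = r^n + (1 + 1) π − 1 π^T + 1.11 ŷ
2 π = 0.65 − 1.5 + 1 × 2.4 − 1.11 × (-2.6) = 4.436
π = 4.436 / 2 = 2.22

2.22%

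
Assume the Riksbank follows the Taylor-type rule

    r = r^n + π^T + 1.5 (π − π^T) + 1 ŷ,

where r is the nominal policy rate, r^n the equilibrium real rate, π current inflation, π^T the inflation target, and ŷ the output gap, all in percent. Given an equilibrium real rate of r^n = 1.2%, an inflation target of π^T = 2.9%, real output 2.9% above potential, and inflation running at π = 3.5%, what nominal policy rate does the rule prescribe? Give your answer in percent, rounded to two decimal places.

7.90%

Output 2.9% above potential → ŷ = 2.9.
r = 1.2 + 2.9 + 1.5 × (3.5 − 2.9) + 1 × 2.9
   = 1.2 + 2.9 + 0.9 + 2.9 = 7.90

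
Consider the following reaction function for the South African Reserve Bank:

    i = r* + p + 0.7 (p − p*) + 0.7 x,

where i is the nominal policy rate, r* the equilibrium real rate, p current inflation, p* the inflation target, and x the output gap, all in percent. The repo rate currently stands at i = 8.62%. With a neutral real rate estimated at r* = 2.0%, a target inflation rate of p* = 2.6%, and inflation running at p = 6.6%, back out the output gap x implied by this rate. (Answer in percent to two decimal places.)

-3.97%

0.7 x = 8.62 − 2.0 − 6.6 − 0.7 × (6.6 − 2.6) = -2.78
x = -2.78 / 0.7 = -3.97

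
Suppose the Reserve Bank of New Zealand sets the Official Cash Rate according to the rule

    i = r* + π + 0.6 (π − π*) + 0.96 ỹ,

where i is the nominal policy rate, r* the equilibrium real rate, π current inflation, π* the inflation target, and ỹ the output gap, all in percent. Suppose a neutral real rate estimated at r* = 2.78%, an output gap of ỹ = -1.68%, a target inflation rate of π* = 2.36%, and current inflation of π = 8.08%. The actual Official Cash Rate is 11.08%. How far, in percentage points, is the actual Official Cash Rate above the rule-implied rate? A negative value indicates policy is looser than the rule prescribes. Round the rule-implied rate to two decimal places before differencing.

i = 2.78 + 8.08 + 0.6 × (8.08 − 2.36) + 0.96 × (-1.68)
   = 2.78 + 8.08 + 3.432 − 1.6128 = 12.68
Deviation = 11.08 − 12.68 = -1.60 pp.

-1.60 pp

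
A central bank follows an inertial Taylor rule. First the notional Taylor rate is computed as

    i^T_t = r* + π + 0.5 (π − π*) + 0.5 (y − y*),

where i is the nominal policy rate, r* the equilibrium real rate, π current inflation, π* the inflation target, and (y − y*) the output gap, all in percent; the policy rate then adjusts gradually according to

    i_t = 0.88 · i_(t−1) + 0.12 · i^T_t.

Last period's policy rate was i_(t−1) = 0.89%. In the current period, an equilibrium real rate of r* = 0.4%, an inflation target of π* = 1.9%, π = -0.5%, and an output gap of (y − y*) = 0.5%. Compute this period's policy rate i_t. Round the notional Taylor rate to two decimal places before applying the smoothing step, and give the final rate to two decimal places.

i^T_t = 0.4 + (-0.5) + 0.5 × (-0.5 − 1.9) + 0.5 × 0.5
   = 0.4 − 0.5 − 1.2 + 0.25 = -1.05
i_t = 0.88 × 0.89 + 0.12 × (-1.05) = 0.7832 − 0.126 = 0.66

0.66%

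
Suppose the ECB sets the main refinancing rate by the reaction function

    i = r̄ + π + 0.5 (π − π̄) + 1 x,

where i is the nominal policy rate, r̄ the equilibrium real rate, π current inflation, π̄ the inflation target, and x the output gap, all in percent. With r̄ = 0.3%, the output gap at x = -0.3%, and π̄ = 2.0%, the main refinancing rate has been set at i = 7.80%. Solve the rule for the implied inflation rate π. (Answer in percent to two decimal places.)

5.87%

Collecting π: i = r̄ + (1 + 0.5) π − 0.5 π̄ + 1 x
1.5 π = 7.80 − 0.3 + 0.5 × 2.0 − 1 × (-0.3) = 8.8
π = 8.8 / 1.5 = 5.87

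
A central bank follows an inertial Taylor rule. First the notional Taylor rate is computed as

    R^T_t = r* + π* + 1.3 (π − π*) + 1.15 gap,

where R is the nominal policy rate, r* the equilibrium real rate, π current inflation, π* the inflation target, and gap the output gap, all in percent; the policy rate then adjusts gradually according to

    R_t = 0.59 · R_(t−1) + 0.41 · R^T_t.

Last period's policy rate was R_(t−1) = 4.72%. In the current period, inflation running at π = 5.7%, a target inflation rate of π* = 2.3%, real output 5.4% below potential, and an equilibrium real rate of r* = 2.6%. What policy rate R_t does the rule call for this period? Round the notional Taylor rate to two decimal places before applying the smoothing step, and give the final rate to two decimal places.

Output 5.4% below potential → gap = -5.4.
R^T_t = 2.6 + 2.3 + 1.3 × (5.7 − 2.3) + 1.15 × (-5.4)
   = 2.6 + 2.3 + 4.42 − 6.21 = 3.11
R_t = 0.59 × 4.72 + 0.41 × 3.11 = 2.7848 + 1.2751 = 4.06

4.06%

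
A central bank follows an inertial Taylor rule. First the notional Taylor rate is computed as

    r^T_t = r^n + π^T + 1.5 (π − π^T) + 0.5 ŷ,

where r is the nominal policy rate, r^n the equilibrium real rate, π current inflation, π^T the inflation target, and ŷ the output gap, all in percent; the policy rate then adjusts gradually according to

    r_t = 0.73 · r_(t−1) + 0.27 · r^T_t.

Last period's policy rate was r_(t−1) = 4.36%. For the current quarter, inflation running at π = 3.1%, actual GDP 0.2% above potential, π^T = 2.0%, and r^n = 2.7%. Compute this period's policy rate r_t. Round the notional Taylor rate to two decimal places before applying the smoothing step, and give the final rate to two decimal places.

4.92%

Output 0.2% above potential → ŷ = 0.2.
r^T_t = 2.7 + 2.0 + 1.5 × (3.1 − 2.0) + 0.5 × 0.2
   = 2.7 + 2 + 1.65 + 0.1 = 6.45
r_t = 0.73 × 4.36 + 0.27 × 6.45 = 3.1828 + 1.7415 = 4.92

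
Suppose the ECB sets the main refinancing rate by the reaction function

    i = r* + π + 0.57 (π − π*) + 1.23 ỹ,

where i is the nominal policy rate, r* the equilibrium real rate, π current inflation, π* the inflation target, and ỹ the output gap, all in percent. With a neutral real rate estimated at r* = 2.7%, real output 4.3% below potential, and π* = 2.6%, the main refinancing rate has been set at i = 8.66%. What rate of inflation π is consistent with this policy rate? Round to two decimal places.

8.11%

Output 4.3% below potential → ỹ = -4.3.
Collecting π: i = r* + (1 + 0.57) π − 0.57 π* + 1.23 ỹ
1.57 π = 8.66 − 2.7 + 0.57 × 2.6 − 1.23 × (-4.3) = 12.731
π = 12.731 / 1.57 = 8.11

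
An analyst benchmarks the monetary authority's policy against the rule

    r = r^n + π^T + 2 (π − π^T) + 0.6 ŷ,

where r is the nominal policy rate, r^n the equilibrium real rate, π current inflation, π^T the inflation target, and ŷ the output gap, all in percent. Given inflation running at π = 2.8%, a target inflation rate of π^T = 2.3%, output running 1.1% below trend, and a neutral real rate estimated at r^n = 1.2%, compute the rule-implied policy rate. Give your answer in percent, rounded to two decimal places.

Output 1.1% below potential → ŷ = -1.1.
r = 1.2 + 2.3 + 2 × (2.8 − 2.3) + 0.6 × (-1.1)
   = 1.2 + 2.3 + 1 − 0.66 = 3.84

3.84%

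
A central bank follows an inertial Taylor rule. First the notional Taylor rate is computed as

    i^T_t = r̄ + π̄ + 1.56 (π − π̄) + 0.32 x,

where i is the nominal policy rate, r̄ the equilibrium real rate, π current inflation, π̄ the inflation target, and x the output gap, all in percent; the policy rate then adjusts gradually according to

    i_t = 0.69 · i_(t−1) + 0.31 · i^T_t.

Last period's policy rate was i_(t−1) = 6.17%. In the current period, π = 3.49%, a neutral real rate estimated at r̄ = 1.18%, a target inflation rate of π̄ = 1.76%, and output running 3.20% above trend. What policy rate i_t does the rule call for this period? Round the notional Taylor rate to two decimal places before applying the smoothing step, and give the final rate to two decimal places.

Output 3.20% above potential → x = 3.20.
i^T_t = 1.18 + 1.76 + 1.56 × (3.49 − 1.76) + 0.32 × 3.20
   = 1.18 + 1.76 + 2.6988 + 1.024 = 6.66
i_t = 0.69 × 6.17 + 0.31 × 6.66 = 4.2573 + 2.0646 = 6.32

6.32%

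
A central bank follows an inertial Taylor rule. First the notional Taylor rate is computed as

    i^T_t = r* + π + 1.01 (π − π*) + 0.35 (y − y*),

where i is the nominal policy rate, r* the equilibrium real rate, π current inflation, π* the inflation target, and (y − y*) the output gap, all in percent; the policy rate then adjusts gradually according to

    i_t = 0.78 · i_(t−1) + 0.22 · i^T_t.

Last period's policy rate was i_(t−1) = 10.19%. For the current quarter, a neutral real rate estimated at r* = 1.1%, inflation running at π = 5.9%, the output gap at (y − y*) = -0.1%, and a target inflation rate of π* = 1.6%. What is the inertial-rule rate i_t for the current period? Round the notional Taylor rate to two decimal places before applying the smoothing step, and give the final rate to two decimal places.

i^T_t = 1.1 + 5.9 + 1.01 × (5.9 − 1.6) + 0.35 × (-0.1)
   = 1.1 + 5.9 + 4.343 − 0.035 = 11.31
i_t = 0.78 × 10.19 + 0.22 × 11.31 = 7.9482 + 2.4882 = 10.44

10.44%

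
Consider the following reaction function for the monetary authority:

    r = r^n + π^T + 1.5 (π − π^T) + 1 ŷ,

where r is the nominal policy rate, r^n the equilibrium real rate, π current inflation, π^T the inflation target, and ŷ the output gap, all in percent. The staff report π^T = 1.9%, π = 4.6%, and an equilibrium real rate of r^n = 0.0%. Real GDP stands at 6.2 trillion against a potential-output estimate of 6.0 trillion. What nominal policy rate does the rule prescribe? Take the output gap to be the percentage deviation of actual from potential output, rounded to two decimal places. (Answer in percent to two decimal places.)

9.28%

Output gap = 100 × (6.2 − 6.0) / 6.0 = 3.33%.
r = 0.00 + 1.90 + 1.5 × (4.60 − 1.90) + 1 × 3.33
   = 0.00 + 1.9 + 4.05 + 3.33 = 9.28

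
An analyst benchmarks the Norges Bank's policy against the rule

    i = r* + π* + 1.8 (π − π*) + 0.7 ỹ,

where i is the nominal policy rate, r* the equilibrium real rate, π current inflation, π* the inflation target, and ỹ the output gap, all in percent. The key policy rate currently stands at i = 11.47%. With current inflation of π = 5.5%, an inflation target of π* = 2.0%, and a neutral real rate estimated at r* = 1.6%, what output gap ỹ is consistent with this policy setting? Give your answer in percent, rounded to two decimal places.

0.7 ỹ = 11.47 − 1.6 − 2.0 − 1.8 × (5.5 − 2.0) = 1.57
ỹ = 1.57 / 0.7 = 2.24

2.24%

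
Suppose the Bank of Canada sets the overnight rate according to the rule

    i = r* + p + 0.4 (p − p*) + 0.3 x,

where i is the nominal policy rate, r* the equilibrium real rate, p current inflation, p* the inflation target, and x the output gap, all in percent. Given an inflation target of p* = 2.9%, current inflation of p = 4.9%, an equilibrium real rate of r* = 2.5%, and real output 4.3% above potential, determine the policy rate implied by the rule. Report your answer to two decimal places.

Output 4.3% above potential → x = 4.3.
i = 2.5 + 4.9 + 0.4 × (4.9 − 2.9) + 0.3 × 4.3
   = 2.5 + 4.9 + 0.8 + 1.29 = 9.49

9.49%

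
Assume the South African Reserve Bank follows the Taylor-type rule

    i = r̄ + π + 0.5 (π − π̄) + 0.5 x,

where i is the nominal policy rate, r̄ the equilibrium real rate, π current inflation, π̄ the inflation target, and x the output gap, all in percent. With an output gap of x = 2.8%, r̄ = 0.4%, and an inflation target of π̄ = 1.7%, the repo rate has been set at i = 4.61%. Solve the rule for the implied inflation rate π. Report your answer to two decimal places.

Collecting π: i = r̄ + (1 + 0.5) π − 0.5 π̄ + 0.5 x
1.5 π = 4.61 − 0.4 + 0.5 × 1.7 − 0.5 × 2.8 = 3.66
π = 3.66 / 1.5 = 2.44

2.44%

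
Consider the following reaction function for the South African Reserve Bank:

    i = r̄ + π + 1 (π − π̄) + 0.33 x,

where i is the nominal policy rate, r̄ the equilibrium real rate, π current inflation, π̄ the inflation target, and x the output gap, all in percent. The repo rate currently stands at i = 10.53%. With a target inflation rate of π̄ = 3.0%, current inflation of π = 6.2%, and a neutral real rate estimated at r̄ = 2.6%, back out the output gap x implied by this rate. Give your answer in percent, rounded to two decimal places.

-4.45%

0.33 x = 10.53 − 2.6 − 6.2 − 1 × (6.2 − 3.0) = -1.47
x = -1.47 / 0.33 = -4.45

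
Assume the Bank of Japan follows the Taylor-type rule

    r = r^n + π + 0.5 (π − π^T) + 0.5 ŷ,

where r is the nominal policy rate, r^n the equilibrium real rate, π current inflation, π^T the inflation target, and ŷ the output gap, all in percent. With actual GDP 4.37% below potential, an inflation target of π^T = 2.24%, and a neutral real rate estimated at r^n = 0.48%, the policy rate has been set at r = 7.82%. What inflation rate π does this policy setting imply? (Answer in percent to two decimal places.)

7.10%

Output 4.37% below potential → ŷ = -4.37.
Collecting π: r = r^n + (1 + 0.5) π − 0.5 π^T + 0.5 ŷ
1.5 π = 7.82 − 0.48 + 0.5 × 2.24 − 0.5 × (-4.37) = 10.645
π = 10.645 / 1.5 = 7.10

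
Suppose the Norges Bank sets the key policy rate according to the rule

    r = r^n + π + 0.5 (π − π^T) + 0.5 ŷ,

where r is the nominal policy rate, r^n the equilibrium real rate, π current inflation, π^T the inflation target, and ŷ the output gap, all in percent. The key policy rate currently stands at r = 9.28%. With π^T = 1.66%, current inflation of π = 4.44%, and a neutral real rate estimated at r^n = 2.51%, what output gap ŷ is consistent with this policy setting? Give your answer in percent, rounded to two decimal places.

1.88%

0.5 ŷ = 9.28 − 2.51 − 4.44 − 0.5 × (4.44 − 1.66) = 0.94
ŷ = 0.94 / 0.5 = 1.88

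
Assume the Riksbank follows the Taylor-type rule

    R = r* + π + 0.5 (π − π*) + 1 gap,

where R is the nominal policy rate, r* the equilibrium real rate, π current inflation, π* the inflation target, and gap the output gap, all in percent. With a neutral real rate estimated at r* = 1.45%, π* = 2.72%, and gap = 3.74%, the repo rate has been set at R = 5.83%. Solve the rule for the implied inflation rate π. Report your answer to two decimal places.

1.33%

Collecting π: R = r* + (1 + 0.5) π − 0.5 π* + 1 gap
1.5 π = 5.83 − 1.45 + 0.5 × 2.72 − 1 × 3.74 = 2
π = 2 / 1.5 = 1.33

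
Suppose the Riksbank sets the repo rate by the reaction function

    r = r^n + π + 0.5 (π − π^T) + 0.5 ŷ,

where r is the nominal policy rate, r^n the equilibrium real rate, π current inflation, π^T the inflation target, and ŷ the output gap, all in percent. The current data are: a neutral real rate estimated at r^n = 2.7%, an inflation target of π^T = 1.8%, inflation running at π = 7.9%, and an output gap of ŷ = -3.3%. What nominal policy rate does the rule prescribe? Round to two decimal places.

12.00%

r = 2.7 + 7.9 + 0.5 × (7.9 − 1.8) + 0.5 × (-3.3)
   = 2.7 + 7.9 + 3.05 − 1.65 = 12.00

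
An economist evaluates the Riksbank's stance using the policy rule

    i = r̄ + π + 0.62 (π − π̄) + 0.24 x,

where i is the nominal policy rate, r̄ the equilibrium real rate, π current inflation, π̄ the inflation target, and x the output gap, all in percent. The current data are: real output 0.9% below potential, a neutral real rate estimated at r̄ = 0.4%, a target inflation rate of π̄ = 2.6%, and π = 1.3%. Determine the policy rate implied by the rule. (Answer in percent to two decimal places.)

Output 0.9% below potential → x = -0.9.
i = 0.4 + 1.3 + 0.62 × (1.3 − 2.6) + 0.24 × (-0.9)
   = 0.4 + 1.3 − 0.806 − 0.216 = 0.68

0.68%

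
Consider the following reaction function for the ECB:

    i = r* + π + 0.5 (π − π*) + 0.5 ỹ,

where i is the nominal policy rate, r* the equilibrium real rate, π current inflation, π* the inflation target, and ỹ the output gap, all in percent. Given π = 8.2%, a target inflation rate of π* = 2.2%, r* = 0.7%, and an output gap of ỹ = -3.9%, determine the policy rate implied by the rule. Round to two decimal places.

i = 0.7 + 8.2 + 0.5 × (8.2 − 2.2) + 0.5 × (-3.9)
   = 0.7 + 8.2 + 3 − 1.95 = 9.95

9.95%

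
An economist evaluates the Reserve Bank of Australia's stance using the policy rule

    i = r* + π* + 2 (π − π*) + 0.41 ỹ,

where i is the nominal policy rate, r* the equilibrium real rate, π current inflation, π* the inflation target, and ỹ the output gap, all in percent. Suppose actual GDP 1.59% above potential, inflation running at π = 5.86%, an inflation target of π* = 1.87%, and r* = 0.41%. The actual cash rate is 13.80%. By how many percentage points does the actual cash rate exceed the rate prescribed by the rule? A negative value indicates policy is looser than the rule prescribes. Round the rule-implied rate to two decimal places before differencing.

Output 1.59% above potential → ỹ = 1.59.
i = 0.41 + 1.87 + 2 × (5.86 − 1.87) + 0.41 × 1.59
   = 0.41 + 1.87 + 7.98 + 0.6519 = 10.91
Deviation = 13.80 − 10.91 = 2.89 pp.

2.89 pp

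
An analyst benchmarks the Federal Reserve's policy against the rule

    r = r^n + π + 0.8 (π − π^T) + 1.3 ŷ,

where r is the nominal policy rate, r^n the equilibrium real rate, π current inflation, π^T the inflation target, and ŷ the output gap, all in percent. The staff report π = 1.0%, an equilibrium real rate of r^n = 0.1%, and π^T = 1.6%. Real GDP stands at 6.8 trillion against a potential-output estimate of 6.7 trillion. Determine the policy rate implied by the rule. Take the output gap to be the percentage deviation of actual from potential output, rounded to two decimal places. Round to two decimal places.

Output gap = 100 × (6.8 − 6.7) / 6.7 = 1.49%.
r = 0.10 + 1.00 + 0.8 × (1.00 − 1.60) + 1.3 × 1.49
   = 0.10 + 1 − 0.48 + 1.937 = 2.56

2.56%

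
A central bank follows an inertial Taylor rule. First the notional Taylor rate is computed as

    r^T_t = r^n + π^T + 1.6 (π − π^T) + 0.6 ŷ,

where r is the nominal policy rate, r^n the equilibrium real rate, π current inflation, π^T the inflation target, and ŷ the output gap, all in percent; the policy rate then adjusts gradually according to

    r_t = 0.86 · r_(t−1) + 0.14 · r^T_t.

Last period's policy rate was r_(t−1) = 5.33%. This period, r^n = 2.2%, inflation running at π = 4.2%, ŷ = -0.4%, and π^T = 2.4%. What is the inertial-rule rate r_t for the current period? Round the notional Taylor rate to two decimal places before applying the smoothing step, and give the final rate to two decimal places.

5.60%

r^T_t = 2.2 + 2.4 + 1.6 × (4.2 − 2.4) + 0.6 × (-0.4)
   = 2.2 + 2.4 + 2.88 − 0.24 = 7.24
r_t = 0.86 × 5.33 + 0.14 × 7.24 = 4.5838 + 1.0136 = 5.60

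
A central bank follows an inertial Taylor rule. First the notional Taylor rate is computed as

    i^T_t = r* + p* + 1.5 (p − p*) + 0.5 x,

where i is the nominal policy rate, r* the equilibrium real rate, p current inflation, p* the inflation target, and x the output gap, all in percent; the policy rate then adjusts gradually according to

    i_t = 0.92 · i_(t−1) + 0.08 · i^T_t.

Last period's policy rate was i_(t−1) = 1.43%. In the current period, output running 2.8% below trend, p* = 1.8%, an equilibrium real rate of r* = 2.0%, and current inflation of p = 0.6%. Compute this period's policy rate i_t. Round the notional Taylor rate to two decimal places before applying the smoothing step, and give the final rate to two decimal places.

1.36%

Output 2.8% below potential → x = -2.8.
i^T_t = 2.0 + 1.8 + 1.5 × (0.6 − 1.8) + 0.5 × (-2.8)
   = 2.0 + 1.8 − 1.8 − 1.4 = 0.60
i_t = 0.92 × 1.43 + 0.08 × 0.60 = 1.3156 + 0.048 = 1.36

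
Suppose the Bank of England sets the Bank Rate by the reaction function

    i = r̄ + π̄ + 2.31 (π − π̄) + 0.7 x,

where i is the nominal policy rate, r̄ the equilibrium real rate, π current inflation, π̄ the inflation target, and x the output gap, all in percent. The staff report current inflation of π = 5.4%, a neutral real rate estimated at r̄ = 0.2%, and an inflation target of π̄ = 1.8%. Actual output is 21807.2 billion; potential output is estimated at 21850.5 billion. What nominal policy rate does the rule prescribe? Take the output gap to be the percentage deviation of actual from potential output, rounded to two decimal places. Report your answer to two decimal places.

10.18%

Output gap = 100 × (21807.2 − 21850.5) / 21850.5 = -0.20%.
i = 0.20 + 1.80 + 2.31 × (5.40 − 1.80) + 0.7 × (-0.20)
   = 0.20 + 1.8 + 8.316 − 0.14 = 10.18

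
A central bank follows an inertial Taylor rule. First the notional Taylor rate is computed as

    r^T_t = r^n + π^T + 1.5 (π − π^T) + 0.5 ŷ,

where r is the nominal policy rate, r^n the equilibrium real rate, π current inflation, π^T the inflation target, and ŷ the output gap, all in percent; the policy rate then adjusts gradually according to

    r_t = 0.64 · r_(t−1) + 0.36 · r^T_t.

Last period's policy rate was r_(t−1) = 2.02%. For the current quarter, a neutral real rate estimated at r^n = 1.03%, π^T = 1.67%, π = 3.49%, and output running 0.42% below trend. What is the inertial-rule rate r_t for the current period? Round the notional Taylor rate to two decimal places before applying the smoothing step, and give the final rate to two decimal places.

Output 0.42% below potential → ŷ = -0.42.
r^T_t = 1.03 + 1.67 + 1.5 × (3.49 − 1.67) + 0.5 × (-0.42)
   = 1.03 + 1.67 + 2.73 − 0.21 = 5.22
r_t = 0.64 × 2.02 + 0.36 × 5.22 = 1.2928 + 1.8792 = 3.17

3.17%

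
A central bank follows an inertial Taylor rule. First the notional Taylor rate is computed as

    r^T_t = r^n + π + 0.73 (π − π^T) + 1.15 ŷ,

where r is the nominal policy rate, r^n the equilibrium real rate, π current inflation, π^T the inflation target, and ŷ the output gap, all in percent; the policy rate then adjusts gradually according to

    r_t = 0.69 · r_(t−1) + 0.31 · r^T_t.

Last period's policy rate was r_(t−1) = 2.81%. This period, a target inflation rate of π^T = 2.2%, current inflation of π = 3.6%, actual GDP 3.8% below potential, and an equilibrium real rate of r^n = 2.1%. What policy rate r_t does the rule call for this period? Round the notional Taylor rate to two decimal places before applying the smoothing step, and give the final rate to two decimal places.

2.67%

Output 3.8% below potential → ŷ = -3.8.
r^T_t = 2.1 + 3.6 + 0.73 × (3.6 − 2.2) + 1.15 × (-3.8)
   = 2.1 + 3.6 + 1.022 − 4.37 = 2.35
r_t = 0.69 × 2.81 + 0.31 × 2.35 = 1.9389 + 0.7285 = 2.67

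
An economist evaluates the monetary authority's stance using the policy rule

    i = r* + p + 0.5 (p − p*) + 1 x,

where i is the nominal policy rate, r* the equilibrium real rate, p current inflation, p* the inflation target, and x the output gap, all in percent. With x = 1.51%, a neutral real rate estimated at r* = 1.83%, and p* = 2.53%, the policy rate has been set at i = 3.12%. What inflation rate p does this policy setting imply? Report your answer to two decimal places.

0.70%

Collecting p: i = r* + (1 + 0.5) p − 0.5 p* + 1 x
1.5 p = 3.12 − 1.83 + 0.5 × 2.53 − 1 × 1.51 = 1.045
p = 1.045 / 1.5 = 0.70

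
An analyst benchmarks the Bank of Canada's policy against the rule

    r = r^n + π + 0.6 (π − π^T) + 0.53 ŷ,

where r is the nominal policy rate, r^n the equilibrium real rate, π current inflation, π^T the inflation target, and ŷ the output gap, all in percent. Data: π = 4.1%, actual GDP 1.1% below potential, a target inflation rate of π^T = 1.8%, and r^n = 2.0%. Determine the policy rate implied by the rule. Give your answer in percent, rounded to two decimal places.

Output 1.1% below potential → ŷ = -1.1.
r = 2.0 + 4.1 + 0.6 × (4.1 − 1.8) + 0.53 × (-1.1)
   = 2.0 + 4.1 + 1.38 − 0.583 = 6.90

6.90%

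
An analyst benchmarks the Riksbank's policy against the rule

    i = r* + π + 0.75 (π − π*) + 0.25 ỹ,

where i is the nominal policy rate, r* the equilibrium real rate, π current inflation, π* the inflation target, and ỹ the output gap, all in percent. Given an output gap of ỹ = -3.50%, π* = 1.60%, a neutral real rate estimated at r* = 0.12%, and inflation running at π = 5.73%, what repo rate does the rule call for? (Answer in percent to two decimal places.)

i = 0.12 + 5.73 + 0.75 × (5.73 − 1.60) + 0.25 × (-3.50)
   = 0.12 + 5.73 + 3.0975 − 0.875 = 8.07

8.07%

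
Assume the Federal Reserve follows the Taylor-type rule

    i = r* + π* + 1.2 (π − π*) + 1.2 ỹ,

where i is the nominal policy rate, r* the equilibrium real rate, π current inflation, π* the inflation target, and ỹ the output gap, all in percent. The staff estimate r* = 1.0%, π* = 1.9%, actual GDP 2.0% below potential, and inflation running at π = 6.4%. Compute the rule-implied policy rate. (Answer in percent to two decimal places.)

Output 2.0% below potential → ỹ = -2.0.
i = 1.0 + 1.9 + 1.2 × (6.4 − 1.9) + 1.2 × (-2.0)
   = 1.0 + 1.9 + 5.4 − 2.4 = 5.90

5.90%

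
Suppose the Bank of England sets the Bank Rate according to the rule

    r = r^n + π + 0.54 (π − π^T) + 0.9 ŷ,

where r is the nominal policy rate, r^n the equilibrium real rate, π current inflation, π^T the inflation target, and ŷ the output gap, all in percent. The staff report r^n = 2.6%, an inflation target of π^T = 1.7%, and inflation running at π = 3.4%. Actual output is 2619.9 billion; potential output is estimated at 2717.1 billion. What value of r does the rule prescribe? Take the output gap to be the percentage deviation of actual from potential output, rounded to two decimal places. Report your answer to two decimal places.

3.70%

Output gap = 100 × (2619.9 − 2717.1) / 2717.1 = -3.58%.
r = 2.60 + 3.40 + 0.54 × (3.40 − 1.70) + 0.9 × (-3.58)
   = 2.60 + 3.4 + 0.918 − 3.222 = 3.70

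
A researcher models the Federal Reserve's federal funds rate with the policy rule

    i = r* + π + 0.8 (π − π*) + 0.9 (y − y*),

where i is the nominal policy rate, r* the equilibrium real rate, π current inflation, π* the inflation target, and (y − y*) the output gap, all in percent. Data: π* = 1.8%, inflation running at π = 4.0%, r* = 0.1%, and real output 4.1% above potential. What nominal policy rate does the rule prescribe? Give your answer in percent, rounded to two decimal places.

Output 4.1% above potential → (y − y*) = 4.1.
i = 0.1 + 4.0 + 0.8 × (4.0 − 1.8) + 0.9 × 4.1
   = 0.1 + 4 + 1.76 + 3.69 = 9.55

9.55%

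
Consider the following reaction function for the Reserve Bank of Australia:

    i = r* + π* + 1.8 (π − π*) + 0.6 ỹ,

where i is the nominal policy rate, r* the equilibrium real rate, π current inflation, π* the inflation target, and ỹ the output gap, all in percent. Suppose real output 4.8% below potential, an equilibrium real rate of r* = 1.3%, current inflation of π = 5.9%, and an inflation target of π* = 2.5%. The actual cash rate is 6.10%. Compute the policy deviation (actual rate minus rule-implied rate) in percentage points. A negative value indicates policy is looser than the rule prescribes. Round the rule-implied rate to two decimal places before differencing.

-0.94 pp

Output 4.8% below potential → ỹ = -4.8.
i = 1.3 + 2.5 + 1.8 × (5.9 − 2.5) + 0.6 × (-4.8)
   = 1.3 + 2.5 + 6.12 − 2.88 = 7.04
Deviation = 6.10 − 7.04 = -0.94 pp.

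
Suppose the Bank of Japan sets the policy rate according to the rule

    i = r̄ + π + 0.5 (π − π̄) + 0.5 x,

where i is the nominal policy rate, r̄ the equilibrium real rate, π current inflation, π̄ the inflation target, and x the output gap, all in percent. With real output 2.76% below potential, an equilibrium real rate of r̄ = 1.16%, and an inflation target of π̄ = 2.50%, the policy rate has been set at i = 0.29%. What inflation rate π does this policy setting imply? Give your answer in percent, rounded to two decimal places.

Output 2.76% below potential → x = -2.76.
Collecting π: i = r̄ + (1 + 0.5) π − 0.5 π̄ + 0.5 x
1.5 π = 0.29 − 1.16 + 0.5 × 2.50 − 0.5 × (-2.76) = 1.76
π = 1.76 / 1.5 = 1.17

1.17%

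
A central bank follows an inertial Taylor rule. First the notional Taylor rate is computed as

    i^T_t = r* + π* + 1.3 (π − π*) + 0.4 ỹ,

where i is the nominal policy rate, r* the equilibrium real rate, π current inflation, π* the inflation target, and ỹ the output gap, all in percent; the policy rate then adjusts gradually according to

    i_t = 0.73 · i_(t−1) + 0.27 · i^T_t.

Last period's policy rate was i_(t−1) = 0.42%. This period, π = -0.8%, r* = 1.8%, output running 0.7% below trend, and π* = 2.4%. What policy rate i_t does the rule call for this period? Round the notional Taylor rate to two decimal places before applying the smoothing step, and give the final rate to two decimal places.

0.24%

Output 0.7% below potential → ỹ = -0.7.
i^T_t = 1.8 + 2.4 + 1.3 × (-0.8 − 2.4) + 0.4 × (-0.7)
   = 1.8 + 2.4 − 4.16 − 0.28 = -0.24
i_t = 0.73 × 0.42 + 0.27 × (-0.24) = 0.3066 − 0.0648 = 0.24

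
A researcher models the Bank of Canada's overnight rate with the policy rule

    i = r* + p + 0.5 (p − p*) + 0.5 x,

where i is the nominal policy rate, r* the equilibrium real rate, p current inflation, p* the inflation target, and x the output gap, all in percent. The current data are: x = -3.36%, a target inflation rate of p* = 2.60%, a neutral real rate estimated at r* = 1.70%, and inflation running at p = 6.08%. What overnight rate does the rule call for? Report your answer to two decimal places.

i = 1.70 + 6.08 + 0.5 × (6.08 − 2.60) + 0.5 × (-3.36)
   = 1.70 + 6.08 + 1.74 − 1.68 = 7.84

7.84%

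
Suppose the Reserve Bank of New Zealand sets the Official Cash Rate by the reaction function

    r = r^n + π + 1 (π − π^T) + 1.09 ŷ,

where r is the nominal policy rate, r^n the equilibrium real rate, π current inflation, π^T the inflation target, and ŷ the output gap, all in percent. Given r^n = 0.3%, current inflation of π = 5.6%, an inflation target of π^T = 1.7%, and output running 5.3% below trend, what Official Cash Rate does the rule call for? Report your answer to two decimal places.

4.02%

Output 5.3% below potential → ŷ = -5.3.
r = 0.3 + 5.6 + 1 × (5.6 − 1.7) + 1.09 × (-5.3)
   = 0.3 + 5.6 + 3.9 − 5.777 = 4.02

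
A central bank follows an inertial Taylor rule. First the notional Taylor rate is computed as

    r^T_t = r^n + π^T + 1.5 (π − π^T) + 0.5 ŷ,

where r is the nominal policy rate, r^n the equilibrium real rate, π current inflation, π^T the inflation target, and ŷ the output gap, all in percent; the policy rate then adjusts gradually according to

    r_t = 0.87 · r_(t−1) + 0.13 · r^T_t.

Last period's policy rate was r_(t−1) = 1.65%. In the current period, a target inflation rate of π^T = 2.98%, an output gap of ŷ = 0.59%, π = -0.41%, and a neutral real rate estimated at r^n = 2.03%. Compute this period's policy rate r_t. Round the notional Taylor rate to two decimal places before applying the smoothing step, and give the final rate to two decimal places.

1.46%

r^T_t = 2.03 + 2.98 + 1.5 × (-0.41 − 2.98) + 0.5 × 0.59
   = 2.03 + 2.98 − 5.085 + 0.295 = 0.22
r_t = 0.87 × 1.65 + 0.13 × 0.22 = 1.4355 + 0.0286 = 1.46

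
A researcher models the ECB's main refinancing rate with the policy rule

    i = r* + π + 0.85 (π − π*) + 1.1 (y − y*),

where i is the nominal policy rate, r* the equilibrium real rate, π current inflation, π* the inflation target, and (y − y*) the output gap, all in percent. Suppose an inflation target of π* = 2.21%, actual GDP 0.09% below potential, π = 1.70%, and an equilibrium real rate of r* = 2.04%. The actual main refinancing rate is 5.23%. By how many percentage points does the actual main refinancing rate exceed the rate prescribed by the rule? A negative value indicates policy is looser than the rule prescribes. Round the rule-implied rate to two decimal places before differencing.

Output 0.09% below potential → (y − y*) = -0.09.
i = 2.04 + 1.70 + 0.85 × (1.70 − 2.21) + 1.1 × (-0.09)
   = 2.04 + 1.7 − 0.4335 − 0.099 = 3.21
Deviation = 5.23 − 3.21 = 2.02 pp.

2.02 pp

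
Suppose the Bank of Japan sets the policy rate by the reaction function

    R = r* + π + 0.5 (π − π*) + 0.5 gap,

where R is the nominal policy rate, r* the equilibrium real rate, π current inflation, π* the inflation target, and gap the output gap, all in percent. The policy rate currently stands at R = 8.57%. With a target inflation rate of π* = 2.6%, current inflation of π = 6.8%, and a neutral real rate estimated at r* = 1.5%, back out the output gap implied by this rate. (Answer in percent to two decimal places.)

-3.66%

0.5 gap = 8.57 − 1.5 − 6.8 − 0.5 × (6.8 − 2.6) = -1.83
gap = -1.83 / 0.5 = -3.66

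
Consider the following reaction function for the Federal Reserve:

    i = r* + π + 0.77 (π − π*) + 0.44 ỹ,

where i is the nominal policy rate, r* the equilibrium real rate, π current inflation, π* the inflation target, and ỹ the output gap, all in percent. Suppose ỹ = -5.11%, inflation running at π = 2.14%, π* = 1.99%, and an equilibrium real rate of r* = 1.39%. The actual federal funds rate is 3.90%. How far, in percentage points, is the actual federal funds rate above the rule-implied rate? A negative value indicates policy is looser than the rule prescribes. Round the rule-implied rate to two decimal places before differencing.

i = 1.39 + 2.14 + 0.77 × (2.14 − 1.99) + 0.44 × (-5.11)
   = 1.39 + 2.14 + 0.1155 − 2.2484 = 1.40
Deviation = 3.90 − 1.40 = 2.50 pp.

2.50 pp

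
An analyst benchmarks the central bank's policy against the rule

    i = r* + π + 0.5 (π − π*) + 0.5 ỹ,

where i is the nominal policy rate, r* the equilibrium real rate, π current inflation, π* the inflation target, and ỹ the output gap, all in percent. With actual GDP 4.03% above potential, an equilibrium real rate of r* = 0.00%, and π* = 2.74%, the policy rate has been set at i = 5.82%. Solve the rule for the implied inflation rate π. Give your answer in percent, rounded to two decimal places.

Output 4.03% above potential → ỹ = 4.03.
Collecting π: i = r* + (1 + 0.5) π − 0.5 π* + 0.5 ỹ
1.5 π = 5.82 − 0.00 + 0.5 × 2.74 − 0.5 × 4.03 = 5.175
π = 5.175 / 1.5 = 3.45

3.45%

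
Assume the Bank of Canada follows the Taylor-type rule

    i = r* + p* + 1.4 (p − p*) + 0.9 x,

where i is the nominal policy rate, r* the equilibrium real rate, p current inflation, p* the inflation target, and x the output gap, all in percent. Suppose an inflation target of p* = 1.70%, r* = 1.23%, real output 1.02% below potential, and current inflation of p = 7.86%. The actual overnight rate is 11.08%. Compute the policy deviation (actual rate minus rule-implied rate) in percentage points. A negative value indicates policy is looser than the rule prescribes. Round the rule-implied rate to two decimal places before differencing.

0.44 pp

Output 1.02% below potential → x = -1.02.
i = 1.23 + 1.70 + 1.4 × (7.86 − 1.70) + 0.9 × (-1.02)
   = 1.23 + 1.7 + 8.624 − 0.918 = 10.64
Deviation = 11.08 − 10.64 = 0.44 pp.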